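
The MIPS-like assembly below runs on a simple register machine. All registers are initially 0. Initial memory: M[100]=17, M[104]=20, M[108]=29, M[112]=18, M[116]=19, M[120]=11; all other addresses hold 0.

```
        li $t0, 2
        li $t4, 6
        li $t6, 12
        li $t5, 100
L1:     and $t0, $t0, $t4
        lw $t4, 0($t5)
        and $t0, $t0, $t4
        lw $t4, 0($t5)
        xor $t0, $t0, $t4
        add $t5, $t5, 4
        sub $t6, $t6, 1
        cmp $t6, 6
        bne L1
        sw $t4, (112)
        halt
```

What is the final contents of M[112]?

11

li $t0, 2 → $t0=2
li $t4, 6 → $t4=6
li $t6, 12 → $t6=12
li $t5, 100 → $t5=100
and $t0, $t0, $t4 → $t0=2&6=2
lw $t4, 0($t5) → $t4=M[100]=17
and $t0, $t0, $t4 → $t0=2&17=0
lw $t4, 0($t5) → $t4=M[100]=17
xor $t0, $t0, $t4 → $t0=0^17=17
add $t5, $t5, 4 → $t5=100+4=104
sub $t6, $t6, 1 → $t6=12-1=11
cmp $t6, 6  (cmp 11,6)
bne L1: taken
and $t0, $t0, $t4 → $t0=17&17=17
lw $t4, 0($t5) → $t4=M[104]=20
and $t0, $t0, $t4 → $t0=17&20=16
lw $t4, 0($t5) → $t4=M[104]=20
xor $t0, $t0, $t4 → $t0=16^20=4
add $t5, $t5, 4 → $t5=104+4=108
sub $t6, $t6, 1 → $t6=11-1=10
cmp $t6, 6  (cmp 10,6)
bne L1: taken
and $t0, $t0, $t4 → $t0=4&20=4
lw $t4, 0($t5) → $t4=M[108]=29
and $t0, $t0, $t4 → $t0=4&29=4
lw $t4, 0($t5) → $t4=M[108]=29
xor $t0, $t0, $t4 → $t0=4^29=25
add $t5, $t5, 4 → $t5=108+4=112
sub $t6, $t6, 1 → $t6=10-1=9
cmp $t6, 6  (cmp 9,6)
bne L1: taken
and $t0, $t0, $t4 → $t0=25&29=25
lw $t4, 0($t5) → $t4=M[112]=18
and $t0, $t0, $t4 → $t0=25&18=16
lw $t4, 0($t5) → $t4=M[112]=18
xor $t0, $t0, $t4 → $t0=16^18=2
add $t5, $t5, 4 → $t5=112+4=116
sub $t6, $t6, 1 → $t6=9-1=8
cmp $t6, 6  (cmp 8,6)
bne L1: taken
and $t0, $t0, $t4 → $t0=2&18=2
lw $t4, 0($t5) → $t4=M[116]=19
and $t0, $t0, $t4 → $t0=2&19=2
lw $t4, 0($t5) → $t4=M[116]=19
xor $t0, $t0, $t4 → $t0=2^19=17
add $t5, $t5, 4 → $t5=116+4=120
sub $t6, $t6, 1 → $t6=8-1=7
cmp $t6, 6  (cmp 7,6)
bne L1: taken
and $t0, $t0, $t4 → $t0=17&19=17
lw $t4, 0($t5) → $t4=M[120]=11
and $t0, $t0, $t4 → $t0=17&11=1
lw $t4, 0($t5) → $t4=M[120]=11
xor $t0, $t0, $t4 → $t0=1^11=10
add $t5, $t5, 4 → $t5=120+4=124
sub $t6, $t6, 1 → $t6=7-1=6
cmp $t6, 6  (cmp 6,6)
bne L1: not taken
sw $t4, (112) → M[112]=11
halt.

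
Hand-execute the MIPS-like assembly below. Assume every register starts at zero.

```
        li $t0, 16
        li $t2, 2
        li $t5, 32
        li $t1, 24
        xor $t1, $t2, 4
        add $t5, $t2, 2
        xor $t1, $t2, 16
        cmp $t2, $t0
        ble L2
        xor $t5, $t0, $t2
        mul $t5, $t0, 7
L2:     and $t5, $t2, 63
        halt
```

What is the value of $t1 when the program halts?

18

li $t0, 16 → $t0=16
li $t2, 2 → $t2=2
li $t5, 32 → $t5=32
li $t1, 24 → $t1=24
xor $t1, $t2, 4 → $t1=2^4=6
add $t5, $t2, 2 → $t5=2+2=4
xor $t1, $t2, 16 → $t1=2^16=18
cmp $t2, $t0  (cmp 2,16)
ble L2: taken
and $t5, $t2, 63 → $t5=2&63=2
halt.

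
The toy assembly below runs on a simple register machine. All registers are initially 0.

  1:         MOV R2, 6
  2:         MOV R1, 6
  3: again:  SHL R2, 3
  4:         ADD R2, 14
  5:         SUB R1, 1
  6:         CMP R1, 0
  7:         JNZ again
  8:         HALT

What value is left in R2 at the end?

MOV R2, 6 → R2=6
MOV R1, 6 → R1=6
SHL R2, 3 → R2=6<<3=48
ADD R2, 14 → R2=48+14=62
SUB R1, 1 → R1=6-1=5
CMP R1, 0  (cmp 5,0)
JNZ again: taken
SHL R2, 3 → R2=62<<3=496
ADD R2, 14 → R2=496+14=510
SUB R1, 1 → R1=5-1=4
CMP R1, 0  (cmp 4,0)
JNZ again: taken
SHL R2, 3 → R2=510<<3=4080
ADD R2, 14 → R2=4080+14=4094
SUB R1, 1 → R1=4-1=3
CMP R1, 0  (cmp 3,0)
JNZ again: taken
SHL R2, 3 → R2=4094<<3=32752
ADD R2, 14 → R2=32752+14=32766
SUB R1, 1 → R1=3-1=2
CMP R1, 0  (cmp 2,0)
JNZ again: taken
SHL R2, 3 → R2=32766<<3=262128
ADD R2, 14 → R2=262128+14=262142
SUB R1, 1 → R1=2-1=1
CMP R1, 0  (cmp 1,0)
JNZ again: taken
SHL R2, 3 → R2=262142<<3=2097136
ADD R2, 14 → R2=2097136+14=2097150
SUB R1, 1 → R1=1-1=0
CMP R1, 0  (cmp 0,0)
JNZ again: not taken
halt.

2097150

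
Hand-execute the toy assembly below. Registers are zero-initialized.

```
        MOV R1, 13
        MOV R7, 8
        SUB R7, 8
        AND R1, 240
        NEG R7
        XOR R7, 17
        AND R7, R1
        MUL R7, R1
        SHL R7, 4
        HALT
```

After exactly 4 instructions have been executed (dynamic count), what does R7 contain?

0

after MOV R1, 13: R1=13
after MOV R7, 8: R7=8
after SUB R7, 8: R7=8-8=0
after AND R1, 240: R1=13&240=0
After step 4: R7 = 0.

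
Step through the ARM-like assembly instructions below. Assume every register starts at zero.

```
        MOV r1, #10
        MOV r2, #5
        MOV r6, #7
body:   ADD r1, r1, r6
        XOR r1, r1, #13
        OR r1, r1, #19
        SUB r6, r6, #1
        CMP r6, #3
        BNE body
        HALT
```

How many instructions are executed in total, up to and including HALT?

after MOV r1, #10: r1=10
after MOV r2, #5: r2=5
after MOV r6, #7: r6=7
after ADD r1, r1, r6: r1=10+7=17
after XOR r1, r1, #13: r1=17^13=28
after OR r1, r1, #19: r1=28|19=31
after SUB r6, r6, #1: r6=7-1=6
CMP r6, #3  (cmp 6,3)
BNE body: taken
after ADD r1, r1, r6: r1=31+6=37
after XOR r1, r1, #13: r1=37^13=40
after OR r1, r1, #19: r1=40|19=59
after SUB r6, r6, #1: r6=6-1=5
CMP r6, #3  (cmp 5,3)
BNE body: taken
after ADD r1, r1, r6: r1=59+5=64
after XOR r1, r1, #13: r1=64^13=77
after OR r1, r1, #19: r1=77|19=95
after SUB r6, r6, #1: r6=5-1=4
CMP r6, #3  (cmp 4,3)
BNE body: taken
after ADD r1, r1, r6: r1=95+4=99
after XOR r1, r1, #13: r1=99^13=110
after OR r1, r1, #19: r1=110|19=127
after SUB r6, r6, #1: r6=4-1=3
CMP r6, #3  (cmp 3,3)
BNE body: not taken
halt.
Total executed instructions: 28.

28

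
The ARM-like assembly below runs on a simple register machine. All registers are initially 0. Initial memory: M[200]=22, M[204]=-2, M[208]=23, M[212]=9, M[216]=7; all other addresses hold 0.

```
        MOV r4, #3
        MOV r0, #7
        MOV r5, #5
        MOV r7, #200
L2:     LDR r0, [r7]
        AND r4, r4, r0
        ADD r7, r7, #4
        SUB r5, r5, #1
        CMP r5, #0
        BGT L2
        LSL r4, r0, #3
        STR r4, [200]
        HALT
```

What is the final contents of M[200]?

56

after MOV r4, #3: r4=3
after MOV r0, #7: r0=7
after MOV r5, #5: r5=5
after MOV r7, #200: r7=200
after LDR r0, [r7]: r0=M[200]=22
after AND r4, r4, r0: r4=3&22=2
after ADD r7, r7, #4: r7=200+4=204
after SUB r5, r5, #1: r5=5-1=4
CMP r5, #0  (cmp 4,0)
BGT L2: taken
after LDR r0, [r7]: r0=M[204]=-2
after AND r4, r4, r0: r4=2&(-2)=2
after ADD r7, r7, #4: r7=204+4=208
after SUB r5, r5, #1: r5=4-1=3
CMP r5, #0  (cmp 3,0)
BGT L2: taken
after LDR r0, [r7]: r0=M[208]=23
after AND r4, r4, r0: r4=2&23=2
after ADD r7, r7, #4: r7=208+4=212
after SUB r5, r5, #1: r5=3-1=2
CMP r5, #0  (cmp 2,0)
BGT L2: taken
after LDR r0, [r7]: r0=M[212]=9
after AND r4, r4, r0: r4=2&9=0
after ADD r7, r7, #4: r7=212+4=216
after SUB r5, r5, #1: r5=2-1=1
CMP r5, #0  (cmp 1,0)
BGT L2: taken
after LDR r0, [r7]: r0=M[216]=7
after AND r4, r4, r0: r4=0&7=0
after ADD r7, r7, #4: r7=216+4=220
after SUB r5, r5, #1: r5=1-1=0
CMP r5, #0  (cmp 0,0)
BGT L2: not taken
after LSL r4, r0, #3: r4=7<<3=56
STR r4, [200] → M[200]=56
halt.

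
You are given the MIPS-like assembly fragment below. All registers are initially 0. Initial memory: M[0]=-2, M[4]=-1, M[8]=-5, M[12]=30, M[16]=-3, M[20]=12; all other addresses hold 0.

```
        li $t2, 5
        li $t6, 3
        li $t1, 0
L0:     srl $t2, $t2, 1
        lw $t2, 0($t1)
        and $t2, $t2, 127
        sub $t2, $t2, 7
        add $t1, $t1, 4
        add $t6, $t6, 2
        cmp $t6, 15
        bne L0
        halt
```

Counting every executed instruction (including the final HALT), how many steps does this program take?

after li $t2, 5: $t2=5
after li $t6, 3: $t6=3
after li $t1, 0: $t1=0
after srl $t2, $t2, 1: $t2=5>>1=2
after lw $t2, 0($t1): $t2=M[0]=-2
after and $t2, $t2, 127: $t2=(-2)&127=126
after sub $t2, $t2, 7: $t2=126-7=119
after add $t1, $t1, 4: $t1=0+4=4
after add $t6, $t6, 2: $t6=3+2=5
cmp $t6, 15  (cmp 5,15)
bne L0: taken
after srl $t2, $t2, 1: $t2=119>>1=59
after lw $t2, 0($t1): $t2=M[4]=-1
after and $t2, $t2, 127: $t2=(-1)&127=127
after sub $t2, $t2, 7: $t2=127-7=120
after add $t1, $t1, 4: $t1=4+4=8
after add $t6, $t6, 2: $t6=5+2=7
cmp $t6, 15  (cmp 7,15)
bne L0: taken
after srl $t2, $t2, 1: $t2=120>>1=60
after lw $t2, 0($t1): $t2=M[8]=-5
after and $t2, $t2, 127: $t2=(-5)&127=123
after sub $t2, $t2, 7: $t2=123-7=116
after add $t1, $t1, 4: $t1=8+4=12
after add $t6, $t6, 2: $t6=7+2=9
cmp $t6, 15  (cmp 9,15)
bne L0: taken
after srl $t2, $t2, 1: $t2=116>>1=58
after lw $t2, 0($t1): $t2=M[12]=30
after and $t2, $t2, 127: $t2=30&127=30
after sub $t2, $t2, 7: $t2=30-7=23
after add $t1, $t1, 4: $t1=12+4=16
after add $t6, $t6, 2: $t6=9+2=11
cmp $t6, 15  (cmp 11,15)
bne L0: taken
after srl $t2, $t2, 1: $t2=23>>1=11
after lw $t2, 0($t1): $t2=M[16]=-3
after and $t2, $t2, 127: $t2=(-3)&127=125
after sub $t2, $t2, 7: $t2=125-7=118
after add $t1, $t1, 4: $t1=16+4=20
after add $t6, $t6, 2: $t6=11+2=13
cmp $t6, 15  (cmp 13,15)
bne L0: taken
after srl $t2, $t2, 1: $t2=118>>1=59
after lw $t2, 0($t1): $t2=M[20]=12
after and $t2, $t2, 127: $t2=12&127=12
after sub $t2, $t2, 7: $t2=12-7=5
after add $t1, $t1, 4: $t1=20+4=24
after add $t6, $t6, 2: $t6=13+2=15
cmp $t6, 15  (cmp 15,15)
bne L0: not taken
halt.
Total executed instructions: 52.

52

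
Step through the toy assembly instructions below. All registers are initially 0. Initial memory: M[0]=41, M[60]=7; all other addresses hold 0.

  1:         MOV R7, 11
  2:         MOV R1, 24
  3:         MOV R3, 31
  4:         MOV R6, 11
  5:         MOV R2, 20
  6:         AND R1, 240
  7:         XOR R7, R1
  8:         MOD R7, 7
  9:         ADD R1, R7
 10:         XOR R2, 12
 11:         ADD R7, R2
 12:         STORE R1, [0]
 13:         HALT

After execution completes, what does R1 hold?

22

R7=11
R1=24
R3=31
R6=11
R2=20
R1=24&240=16
R7=11^16=27
R7=27%7=6
R1=16+6=22
R2=20^12=24
R7=6+24=30
STORE R1, [0] → M[0]=22
halt.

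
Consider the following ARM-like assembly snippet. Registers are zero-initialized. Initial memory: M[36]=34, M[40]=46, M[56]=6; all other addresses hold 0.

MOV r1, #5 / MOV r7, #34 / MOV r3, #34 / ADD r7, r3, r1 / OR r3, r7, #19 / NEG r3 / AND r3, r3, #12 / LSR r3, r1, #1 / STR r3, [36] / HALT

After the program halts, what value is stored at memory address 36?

2

after MOV r1, #5: r1=5
after MOV r7, #34: r7=34
after MOV r3, #34: r3=34
after ADD r7, r3, r1: r7=34+5=39
after OR r3, r7, #19: r3=39|19=55
after NEG r3: r3=-(55)=-55
after AND r3, r3, #12: r3=(-55)&12=8
after LSR r3, r1, #1: r3=5>>1=2
STR r3, [36] → M[36]=2
halt.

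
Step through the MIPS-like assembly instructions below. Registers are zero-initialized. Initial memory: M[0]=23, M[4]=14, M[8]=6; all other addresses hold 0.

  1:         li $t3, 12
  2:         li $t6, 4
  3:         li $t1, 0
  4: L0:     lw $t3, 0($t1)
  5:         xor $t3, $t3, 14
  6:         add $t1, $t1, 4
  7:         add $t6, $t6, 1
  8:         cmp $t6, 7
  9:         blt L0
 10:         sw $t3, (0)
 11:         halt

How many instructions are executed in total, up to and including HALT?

23

$t3=12
$t6=4
$t1=0
$t3=M[0]=23
$t3=23^14=25
$t1=0+4=4
$t6=4+1=5
cmp $t6, 7  (cmp 5,7)
blt L0: taken
$t3=M[4]=14
$t3=14^14=0
$t1=4+4=8
$t6=5+1=6
cmp $t6, 7  (cmp 6,7)
blt L0: taken
$t3=M[8]=6
$t3=6^14=8
$t1=8+4=12
$t6=6+1=7
cmp $t6, 7  (cmp 7,7)
blt L0: not taken
sw $t3, (0) → M[0]=8
halt.
Total executed instructions: 23.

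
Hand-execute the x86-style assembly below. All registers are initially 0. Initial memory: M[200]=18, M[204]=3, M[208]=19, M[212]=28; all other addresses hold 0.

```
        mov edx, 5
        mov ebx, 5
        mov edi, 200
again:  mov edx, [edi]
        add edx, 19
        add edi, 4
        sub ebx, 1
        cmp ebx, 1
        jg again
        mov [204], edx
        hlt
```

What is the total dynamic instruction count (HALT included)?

mov edx, 5 → edx=5
mov ebx, 5 → ebx=5
mov edi, 200 → edi=200
mov edx, [edi] → edx=M[200]=18
add edx, 19 → edx=18+19=37
add edi, 4 → edi=200+4=204
sub ebx, 1 → ebx=5-1=4
cmp ebx, 1  (cmp 4,1)
jg again: taken
mov edx, [edi] → edx=M[204]=3
add edx, 19 → edx=3+19=22
add edi, 4 → edi=204+4=208
sub ebx, 1 → ebx=4-1=3
cmp ebx, 1  (cmp 3,1)
jg again: taken
mov edx, [edi] → edx=M[208]=19
add edx, 19 → edx=19+19=38
add edi, 4 → edi=208+4=212
sub ebx, 1 → ebx=3-1=2
cmp ebx, 1  (cmp 2,1)
jg again: taken
mov edx, [edi] → edx=M[212]=28
add edx, 19 → edx=28+19=47
add edi, 4 → edi=212+4=216
sub ebx, 1 → ebx=2-1=1
cmp ebx, 1  (cmp 1,1)
jg again: not taken
mov [204], edx → M[204]=47
halt.
Total executed instructions: 29.

29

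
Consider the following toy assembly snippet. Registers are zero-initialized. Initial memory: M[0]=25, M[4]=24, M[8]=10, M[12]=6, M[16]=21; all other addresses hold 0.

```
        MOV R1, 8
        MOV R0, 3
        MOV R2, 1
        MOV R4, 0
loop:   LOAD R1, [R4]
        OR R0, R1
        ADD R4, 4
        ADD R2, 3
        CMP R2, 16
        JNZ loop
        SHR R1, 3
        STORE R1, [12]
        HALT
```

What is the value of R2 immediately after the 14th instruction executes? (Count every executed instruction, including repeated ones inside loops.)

R1=8
R0=3
R2=1
R4=0
R1=M[0]=25
R0=3|25=27
R4=0+4=4
R2=1+3=4
CMP R2, 16  (cmp 4,16)
JNZ loop: taken
R1=M[4]=24
R0=27|24=27
R4=4+4=8
R2=4+3=7
After step 14: R2 = 7.

7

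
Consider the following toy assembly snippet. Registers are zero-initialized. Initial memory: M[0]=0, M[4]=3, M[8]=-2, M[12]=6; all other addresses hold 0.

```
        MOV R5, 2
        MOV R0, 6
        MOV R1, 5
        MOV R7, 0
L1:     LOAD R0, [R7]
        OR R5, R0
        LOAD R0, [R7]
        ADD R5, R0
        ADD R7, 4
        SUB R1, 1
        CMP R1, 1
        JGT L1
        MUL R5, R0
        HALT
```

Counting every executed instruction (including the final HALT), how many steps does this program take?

MOV R5, 2 → R5=2
MOV R0, 6 → R0=6
MOV R1, 5 → R1=5
MOV R7, 0 → R7=0
LOAD R0, [R7] → R0=M[0]=0
OR R5, R0 → R5=2|0=2
LOAD R0, [R7] → R0=M[0]=0
ADD R5, R0 → R5=2+0=2
ADD R7, 4 → R7=0+4=4
SUB R1, 1 → R1=5-1=4
CMP R1, 1  (cmp 4,1)
JGT L1: taken
LOAD R0, [R7] → R0=M[4]=3
OR R5, R0 → R5=2|3=3
LOAD R0, [R7] → R0=M[4]=3
ADD R5, R0 → R5=3+3=6
ADD R7, 4 → R7=4+4=8
SUB R1, 1 → R1=4-1=3
CMP R1, 1  (cmp 3,1)
JGT L1: taken
LOAD R0, [R7] → R0=M[8]=-2
OR R5, R0 → R5=6|(-2)=-2
LOAD R0, [R7] → R0=M[8]=-2
ADD R5, R0 → R5=(-2)+(-2)=-4
ADD R7, 4 → R7=8+4=12
SUB R1, 1 → R1=3-1=2
CMP R1, 1  (cmp 2,1)
JGT L1: taken
LOAD R0, [R7] → R0=M[12]=6
OR R5, R0 → R5=(-4)|6=-2
LOAD R0, [R7] → R0=M[12]=6
ADD R5, R0 → R5=(-2)+6=4
ADD R7, 4 → R7=12+4=16
SUB R1, 1 → R1=2-1=1
CMP R1, 1  (cmp 1,1)
JGT L1: not taken
MUL R5, R0 → R5=4*6=24
halt.
Total executed instructions: 38.

38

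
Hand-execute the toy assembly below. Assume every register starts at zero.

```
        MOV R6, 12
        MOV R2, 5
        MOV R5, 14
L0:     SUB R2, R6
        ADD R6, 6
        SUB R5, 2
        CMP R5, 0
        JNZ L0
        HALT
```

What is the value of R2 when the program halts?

R6=12
R2=5
R5=14
R2=5-12=-7
R6=12+6=18
R5=14-2=12
CMP R5, 0  (cmp 12,0)
JNZ L0: taken
R2=(-7)-18=-25
R6=18+6=24
R5=12-2=10
CMP R5, 0  (cmp 10,0)
JNZ L0: taken
R2=(-25)-24=-49
R6=24+6=30
R5=10-2=8
CMP R5, 0  (cmp 8,0)
JNZ L0: taken
R2=(-49)-30=-79
R6=30+6=36
R5=8-2=6
CMP R5, 0  (cmp 6,0)
JNZ L0: taken
R2=(-79)-36=-115
R6=36+6=42
R5=6-2=4
CMP R5, 0  (cmp 4,0)
JNZ L0: taken
R2=(-115)-42=-157
R6=42+6=48
R5=4-2=2
CMP R5, 0  (cmp 2,0)
JNZ L0: taken
R2=(-157)-48=-205
R6=48+6=54
R5=2-2=0
CMP R5, 0  (cmp 0,0)
JNZ L0: not taken
halt.

-205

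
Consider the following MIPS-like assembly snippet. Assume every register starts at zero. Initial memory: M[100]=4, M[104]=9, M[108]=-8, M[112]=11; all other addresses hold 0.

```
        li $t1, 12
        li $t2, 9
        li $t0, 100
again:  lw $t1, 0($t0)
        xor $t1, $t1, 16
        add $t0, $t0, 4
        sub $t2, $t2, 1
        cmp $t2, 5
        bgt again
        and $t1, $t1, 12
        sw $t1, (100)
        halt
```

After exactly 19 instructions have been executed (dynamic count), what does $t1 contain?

-24

$t1=12
$t2=9
$t0=100
$t1=M[100]=4
$t1=4^16=20
$t0=100+4=104
$t2=9-1=8
cmp $t2, 5  (cmp 8,5)
bgt again: taken
$t1=M[104]=9
$t1=9^16=25
$t0=104+4=108
$t2=8-1=7
cmp $t2, 5  (cmp 7,5)
bgt again: taken
$t1=M[108]=-8
$t1=(-8)^16=-24
$t0=108+4=112
$t2=7-1=6
After step 19: $t1 = -24.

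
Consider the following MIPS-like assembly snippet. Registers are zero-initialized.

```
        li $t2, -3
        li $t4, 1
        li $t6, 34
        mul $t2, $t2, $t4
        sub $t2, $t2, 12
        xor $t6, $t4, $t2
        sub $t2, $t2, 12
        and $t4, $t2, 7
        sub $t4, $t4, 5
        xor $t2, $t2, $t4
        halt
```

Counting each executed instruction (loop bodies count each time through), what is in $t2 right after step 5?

li $t2, -3 → $t2=-3
li $t4, 1 → $t4=1
li $t6, 34 → $t6=34
mul $t2, $t2, $t4 → $t2=(-3)*1=-3
sub $t2, $t2, 12 → $t2=(-3)-12=-15
After step 5: $t2 = -15.

-15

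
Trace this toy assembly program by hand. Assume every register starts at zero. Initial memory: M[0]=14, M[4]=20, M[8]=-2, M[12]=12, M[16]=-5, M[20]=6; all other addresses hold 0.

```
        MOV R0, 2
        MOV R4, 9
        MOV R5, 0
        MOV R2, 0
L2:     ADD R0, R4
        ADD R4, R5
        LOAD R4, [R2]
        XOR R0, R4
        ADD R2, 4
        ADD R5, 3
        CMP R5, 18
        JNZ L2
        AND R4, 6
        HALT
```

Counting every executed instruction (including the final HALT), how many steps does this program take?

54

R0=2
R4=9
R5=0
R2=0
R0=2+9=11
R4=9+0=9
R4=M[0]=14
R0=11^14=5
R2=0+4=4
R5=0+3=3
CMP R5, 18  (cmp 3,18)
JNZ L2: taken
R0=5+14=19
R4=14+3=17
R4=M[4]=20
R0=19^20=7
R2=4+4=8
R5=3+3=6
CMP R5, 18  (cmp 6,18)
JNZ L2: taken
R0=7+20=27
R4=20+6=26
R4=M[8]=-2
R0=27^(-2)=-27
R2=8+4=12
R5=6+3=9
CMP R5, 18  (cmp 9,18)
JNZ L2: taken
R0=(-27)+(-2)=-29
R4=(-2)+9=7
R4=M[12]=12
R0=(-29)^12=-17
R2=12+4=16
R5=9+3=12
CMP R5, 18  (cmp 12,18)
JNZ L2: taken
R0=(-17)+12=-5
R4=12+12=24
R4=M[16]=-5
R0=(-5)^(-5)=0
R2=16+4=20
R5=12+3=15
CMP R5, 18  (cmp 15,18)
JNZ L2: taken
R0=0+(-5)=-5
R4=(-5)+15=10
R4=M[20]=6
R0=(-5)^6=-3
R2=20+4=24
R5=15+3=18
CMP R5, 18  (cmp 18,18)
JNZ L2: not taken
R4=6&6=6
halt.
Total executed instructions: 54.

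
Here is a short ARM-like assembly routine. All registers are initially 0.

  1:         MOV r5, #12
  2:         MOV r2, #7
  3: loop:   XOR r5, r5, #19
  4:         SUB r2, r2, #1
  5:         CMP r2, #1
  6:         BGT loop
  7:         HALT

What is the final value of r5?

12

after MOV r5, #12: r5=12
after MOV r2, #7: r2=7
after XOR r5, r5, #19: r5=12^19=31
after SUB r2, r2, #1: r2=7-1=6
CMP r2, #1  (cmp 6,1)
BGT loop: taken
after XOR r5, r5, #19: r5=31^19=12
after SUB r2, r2, #1: r2=6-1=5
CMP r2, #1  (cmp 5,1)
BGT loop: taken
after XOR r5, r5, #19: r5=12^19=31
after SUB r2, r2, #1: r2=5-1=4
CMP r2, #1  (cmp 4,1)
BGT loop: taken
after XOR r5, r5, #19: r5=31^19=12
after SUB r2, r2, #1: r2=4-1=3
CMP r2, #1  (cmp 3,1)
BGT loop: taken
after XOR r5, r5, #19: r5=12^19=31
after SUB r2, r2, #1: r2=3-1=2
CMP r2, #1  (cmp 2,1)
BGT loop: taken
after XOR r5, r5, #19: r5=31^19=12
after SUB r2, r2, #1: r2=2-1=1
CMP r2, #1  (cmp 1,1)
BGT loop: not taken
halt.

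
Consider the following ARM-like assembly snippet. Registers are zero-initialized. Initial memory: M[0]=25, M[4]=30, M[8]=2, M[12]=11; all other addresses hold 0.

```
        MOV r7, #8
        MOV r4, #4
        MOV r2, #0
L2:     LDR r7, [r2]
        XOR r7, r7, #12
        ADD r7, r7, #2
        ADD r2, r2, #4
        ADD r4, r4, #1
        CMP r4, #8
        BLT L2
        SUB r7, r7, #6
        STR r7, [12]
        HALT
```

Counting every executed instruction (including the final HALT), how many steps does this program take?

after MOV r7, #8: r7=8
after MOV r4, #4: r4=4
after MOV r2, #0: r2=0
after LDR r7, [r2]: r7=M[0]=25
after XOR r7, r7, #12: r7=25^12=21
after ADD r7, r7, #2: r7=21+2=23
after ADD r2, r2, #4: r2=0+4=4
after ADD r4, r4, #1: r4=4+1=5
CMP r4, #8  (cmp 5,8)
BLT L2: taken
after LDR r7, [r2]: r7=M[4]=30
after XOR r7, r7, #12: r7=30^12=18
after ADD r7, r7, #2: r7=18+2=20
after ADD r2, r2, #4: r2=4+4=8
after ADD r4, r4, #1: r4=5+1=6
CMP r4, #8  (cmp 6,8)
BLT L2: taken
after LDR r7, [r2]: r7=M[8]=2
after XOR r7, r7, #12: r7=2^12=14
after ADD r7, r7, #2: r7=14+2=16
after ADD r2, r2, #4: r2=8+4=12
after ADD r4, r4, #1: r4=6+1=7
CMP r4, #8  (cmp 7,8)
BLT L2: taken
after LDR r7, [r2]: r7=M[12]=11
after XOR r7, r7, #12: r7=11^12=7
after ADD r7, r7, #2: r7=7+2=9
after ADD r2, r2, #4: r2=12+4=16
after ADD r4, r4, #1: r4=7+1=8
CMP r4, #8  (cmp 8,8)
BLT L2: not taken
after SUB r7, r7, #6: r7=9-6=3
STR r7, [12] → M[12]=3
halt.
Total executed instructions: 34.

34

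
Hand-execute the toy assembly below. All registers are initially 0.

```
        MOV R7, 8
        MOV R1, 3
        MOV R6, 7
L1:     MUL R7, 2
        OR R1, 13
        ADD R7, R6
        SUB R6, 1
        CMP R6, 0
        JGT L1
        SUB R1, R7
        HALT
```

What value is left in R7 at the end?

after MOV R7, 8: R7=8
after MOV R1, 3: R1=3
after MOV R6, 7: R6=7
after MUL R7, 2: R7=8*2=16
after OR R1, 13: R1=3|13=15
after ADD R7, R6: R7=16+7=23
after SUB R6, 1: R6=7-1=6
CMP R6, 0  (cmp 6,0)
JGT L1: taken
after MUL R7, 2: R7=23*2=46
after OR R1, 13: R1=15|13=15
after ADD R7, R6: R7=46+6=52
after SUB R6, 1: R6=6-1=5
CMP R6, 0  (cmp 5,0)
JGT L1: taken
after MUL R7, 2: R7=52*2=104
after OR R1, 13: R1=15|13=15
after ADD R7, R6: R7=104+5=109
after SUB R6, 1: R6=5-1=4
CMP R6, 0  (cmp 4,0)
JGT L1: taken
after MUL R7, 2: R7=109*2=218
after OR R1, 13: R1=15|13=15
after ADD R7, R6: R7=218+4=222
after SUB R6, 1: R6=4-1=3
CMP R6, 0  (cmp 3,0)
JGT L1: taken
after MUL R7, 2: R7=222*2=444
after OR R1, 13: R1=15|13=15
after ADD R7, R6: R7=444+3=447
after SUB R6, 1: R6=3-1=2
CMP R6, 0  (cmp 2,0)
JGT L1: taken
after MUL R7, 2: R7=447*2=894
after OR R1, 13: R1=15|13=15
after ADD R7, R6: R7=894+2=896
after SUB R6, 1: R6=2-1=1
CMP R6, 0  (cmp 1,0)
JGT L1: taken
after MUL R7, 2: R7=896*2=1792
after OR R1, 13: R1=15|13=15
after ADD R7, R6: R7=1792+1=1793
after SUB R6, 1: R6=1-1=0
CMP R6, 0  (cmp 0,0)
JGT L1: not taken
after SUB R1, R7: R1=15-1793=-1778
halt.

1793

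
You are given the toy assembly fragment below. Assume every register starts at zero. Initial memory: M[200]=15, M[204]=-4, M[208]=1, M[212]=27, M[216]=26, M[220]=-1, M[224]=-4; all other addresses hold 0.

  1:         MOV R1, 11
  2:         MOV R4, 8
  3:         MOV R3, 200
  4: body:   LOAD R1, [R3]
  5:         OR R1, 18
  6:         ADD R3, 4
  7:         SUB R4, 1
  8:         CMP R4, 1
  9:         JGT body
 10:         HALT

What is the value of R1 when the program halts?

-2

after MOV R1, 11: R1=11
after MOV R4, 8: R4=8
after MOV R3, 200: R3=200
after LOAD R1, [R3]: R1=M[200]=15
after OR R1, 18: R1=15|18=31
after ADD R3, 4: R3=200+4=204
after SUB R4, 1: R4=8-1=7
CMP R4, 1  (cmp 7,1)
JGT body: taken
after LOAD R1, [R3]: R1=M[204]=-4
after OR R1, 18: R1=(-4)|18=-2
after ADD R3, 4: R3=204+4=208
after SUB R4, 1: R4=7-1=6
CMP R4, 1  (cmp 6,1)
JGT body: taken
after LOAD R1, [R3]: R1=M[208]=1
after OR R1, 18: R1=1|18=19
after ADD R3, 4: R3=208+4=212
after SUB R4, 1: R4=6-1=5
CMP R4, 1  (cmp 5,1)
JGT body: taken
after LOAD R1, [R3]: R1=M[212]=27
after OR R1, 18: R1=27|18=27
after ADD R3, 4: R3=212+4=216
after SUB R4, 1: R4=5-1=4
CMP R4, 1  (cmp 4,1)
JGT body: taken
after LOAD R1, [R3]: R1=M[216]=26
after OR R1, 18: R1=26|18=26
after ADD R3, 4: R3=216+4=220
after SUB R4, 1: R4=4-1=3
CMP R4, 1  (cmp 3,1)
JGT body: taken
after LOAD R1, [R3]: R1=M[220]=-1
after OR R1, 18: R1=(-1)|18=-1
after ADD R3, 4: R3=220+4=224
after SUB R4, 1: R4=3-1=2
CMP R4, 1  (cmp 2,1)
JGT body: taken
after LOAD R1, [R3]: R1=M[224]=-4
after OR R1, 18: R1=(-4)|18=-2
after ADD R3, 4: R3=224+4=228
after SUB R4, 1: R4=2-1=1
CMP R4, 1  (cmp 1,1)
JGT body: not taken
halt.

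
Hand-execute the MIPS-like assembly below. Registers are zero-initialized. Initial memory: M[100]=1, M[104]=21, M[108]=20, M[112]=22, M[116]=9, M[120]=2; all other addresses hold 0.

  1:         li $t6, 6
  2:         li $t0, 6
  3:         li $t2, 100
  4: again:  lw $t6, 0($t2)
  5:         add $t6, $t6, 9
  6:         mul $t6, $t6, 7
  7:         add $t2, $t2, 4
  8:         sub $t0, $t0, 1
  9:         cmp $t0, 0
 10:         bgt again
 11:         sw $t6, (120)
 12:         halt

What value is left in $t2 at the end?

124

$t6=6
$t0=6
$t2=100
$t6=M[100]=1
$t6=1+9=10
$t6=10*7=70
$t2=100+4=104
$t0=6-1=5
cmp $t0, 0  (cmp 5,0)
bgt again: taken
$t6=M[104]=21
$t6=21+9=30
$t6=30*7=210
$t2=104+4=108
$t0=5-1=4
cmp $t0, 0  (cmp 4,0)
bgt again: taken
$t6=M[108]=20
$t6=20+9=29
$t6=29*7=203
$t2=108+4=112
$t0=4-1=3
cmp $t0, 0  (cmp 3,0)
bgt again: taken
$t6=M[112]=22
$t6=22+9=31
$t6=31*7=217
$t2=112+4=116
$t0=3-1=2
cmp $t0, 0  (cmp 2,0)
bgt again: taken
$t6=M[116]=9
$t6=9+9=18
$t6=18*7=126
$t2=116+4=120
$t0=2-1=1
cmp $t0, 0  (cmp 1,0)
bgt again: taken
$t6=M[120]=2
$t6=2+9=11
$t6=11*7=77
$t2=120+4=124
$t0=1-1=0
cmp $t0, 0  (cmp 0,0)
bgt again: not taken
sw $t6, (120) → M[120]=77
halt.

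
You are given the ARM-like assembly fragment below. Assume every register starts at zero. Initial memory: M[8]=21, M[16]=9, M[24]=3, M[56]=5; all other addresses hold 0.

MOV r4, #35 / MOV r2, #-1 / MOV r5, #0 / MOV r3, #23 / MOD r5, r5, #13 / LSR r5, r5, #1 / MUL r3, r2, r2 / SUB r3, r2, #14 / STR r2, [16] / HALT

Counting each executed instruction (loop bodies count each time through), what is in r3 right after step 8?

-15

MOV r4, #35 → r4=35
MOV r2, #-1 → r2=-1
MOV r5, #0 → r5=0
MOV r3, #23 → r3=23
MOD r5, r5, #13 → r5=0%13=0
LSR r5, r5, #1 → r5=0>>1=0
MUL r3, r2, r2 → r3=(-1)*(-1)=1
SUB r3, r2, #14 → r3=(-1)-14=-15
After step 8: r3 = -15.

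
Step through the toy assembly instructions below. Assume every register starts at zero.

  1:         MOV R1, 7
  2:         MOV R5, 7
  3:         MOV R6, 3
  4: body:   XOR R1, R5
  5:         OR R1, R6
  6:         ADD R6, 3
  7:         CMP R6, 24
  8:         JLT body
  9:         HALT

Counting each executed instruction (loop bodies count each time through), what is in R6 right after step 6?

after MOV R1, 7: R1=7
after MOV R5, 7: R5=7
after MOV R6, 3: R6=3
after XOR R1, R5: R1=7^7=0
after OR R1, R6: R1=0|3=3
after ADD R6, 3: R6=3+3=6
After step 6: R6 = 6.

6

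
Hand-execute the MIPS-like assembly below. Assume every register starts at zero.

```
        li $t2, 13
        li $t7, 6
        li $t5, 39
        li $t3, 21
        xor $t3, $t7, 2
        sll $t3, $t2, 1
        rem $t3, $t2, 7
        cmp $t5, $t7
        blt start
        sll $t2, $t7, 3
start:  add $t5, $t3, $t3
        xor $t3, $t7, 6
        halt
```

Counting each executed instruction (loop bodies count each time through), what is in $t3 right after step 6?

$t2=13
$t7=6
$t5=39
$t3=21
$t3=6^2=4
$t3=13<<1=26
After step 6: $t3 = 26.

26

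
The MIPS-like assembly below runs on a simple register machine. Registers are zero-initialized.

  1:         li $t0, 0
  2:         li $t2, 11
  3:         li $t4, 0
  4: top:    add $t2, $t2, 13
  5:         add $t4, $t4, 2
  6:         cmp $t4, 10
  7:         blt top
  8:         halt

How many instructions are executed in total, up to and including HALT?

$t0=0
$t2=11
$t4=0
$t2=11+13=24
$t4=0+2=2
cmp $t4, 10  (cmp 2,10)
blt top: taken
$t2=24+13=37
$t4=2+2=4
cmp $t4, 10  (cmp 4,10)
blt top: taken
$t2=37+13=50
$t4=4+2=6
cmp $t4, 10  (cmp 6,10)
blt top: taken
$t2=50+13=63
$t4=6+2=8
cmp $t4, 10  (cmp 8,10)
blt top: taken
$t2=63+13=76
$t4=8+2=10
cmp $t4, 10  (cmp 10,10)
blt top: not taken
halt.
Total executed instructions: 24.

24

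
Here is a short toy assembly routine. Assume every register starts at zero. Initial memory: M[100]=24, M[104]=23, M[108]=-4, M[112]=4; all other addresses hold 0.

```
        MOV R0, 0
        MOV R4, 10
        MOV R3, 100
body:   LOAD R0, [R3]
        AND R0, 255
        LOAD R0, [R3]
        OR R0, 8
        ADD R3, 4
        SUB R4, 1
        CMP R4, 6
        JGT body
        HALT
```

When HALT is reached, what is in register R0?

R0=0
R4=10
R3=100
R0=M[100]=24
R0=24&255=24
R0=M[100]=24
R0=24|8=24
R3=100+4=104
R4=10-1=9
CMP R4, 6  (cmp 9,6)
JGT body: taken
R0=M[104]=23
R0=23&255=23
R0=M[104]=23
R0=23|8=31
R3=104+4=108
R4=9-1=8
CMP R4, 6  (cmp 8,6)
JGT body: taken
R0=M[108]=-4
R0=(-4)&255=252
R0=M[108]=-4
R0=(-4)|8=-4
R3=108+4=112
R4=8-1=7
CMP R4, 6  (cmp 7,6)
JGT body: taken
R0=M[112]=4
R0=4&255=4
R0=M[112]=4
R0=4|8=12
R3=112+4=116
R4=7-1=6
CMP R4, 6  (cmp 6,6)
JGT body: not taken
halt.

12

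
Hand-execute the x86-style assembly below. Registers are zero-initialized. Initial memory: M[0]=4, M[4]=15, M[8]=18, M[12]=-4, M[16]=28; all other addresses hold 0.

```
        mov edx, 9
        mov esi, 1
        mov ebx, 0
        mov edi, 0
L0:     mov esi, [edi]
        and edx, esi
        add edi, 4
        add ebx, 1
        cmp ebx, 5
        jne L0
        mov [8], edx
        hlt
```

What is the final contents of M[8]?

mov edx, 9 → edx=9
mov esi, 1 → esi=1
mov ebx, 0 → ebx=0
mov edi, 0 → edi=0
mov esi, [edi] → esi=M[0]=4
and edx, esi → edx=9&4=0
add edi, 4 → edi=0+4=4
add ebx, 1 → ebx=0+1=1
cmp ebx, 5  (cmp 1,5)
jne L0: taken
mov esi, [edi] → esi=M[4]=15
and edx, esi → edx=0&15=0
add edi, 4 → edi=4+4=8
add ebx, 1 → ebx=1+1=2
cmp ebx, 5  (cmp 2,5)
jne L0: taken
mov esi, [edi] → esi=M[8]=18
and edx, esi → edx=0&18=0
add edi, 4 → edi=8+4=12
add ebx, 1 → ebx=2+1=3
cmp ebx, 5  (cmp 3,5)
jne L0: taken
mov esi, [edi] → esi=M[12]=-4
and edx, esi → edx=0&(-4)=0
add edi, 4 → edi=12+4=16
add ebx, 1 → ebx=3+1=4
cmp ebx, 5  (cmp 4,5)
jne L0: taken
mov esi, [edi] → esi=M[16]=28
and edx, esi → edx=0&28=0
add edi, 4 → edi=16+4=20
add ebx, 1 → ebx=4+1=5
cmp ebx, 5  (cmp 5,5)
jne L0: not taken
mov [8], edx → M[8]=0
halt.

0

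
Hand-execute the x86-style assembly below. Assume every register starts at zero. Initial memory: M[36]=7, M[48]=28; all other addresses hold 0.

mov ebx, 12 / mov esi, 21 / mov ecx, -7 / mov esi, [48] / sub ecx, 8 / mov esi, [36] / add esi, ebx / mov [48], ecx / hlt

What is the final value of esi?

19

ebx=12
esi=21
ecx=-7
esi=M[48]=28
ecx=(-7)-8=-15
esi=M[36]=7
esi=7+12=19
mov [48], ecx → M[48]=-15
halt.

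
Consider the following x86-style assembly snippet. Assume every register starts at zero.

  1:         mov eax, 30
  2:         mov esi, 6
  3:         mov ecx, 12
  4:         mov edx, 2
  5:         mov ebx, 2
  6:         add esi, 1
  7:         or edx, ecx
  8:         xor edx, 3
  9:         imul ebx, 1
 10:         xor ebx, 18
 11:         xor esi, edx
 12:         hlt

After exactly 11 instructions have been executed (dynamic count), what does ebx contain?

16

after mov eax, 30: eax=30
after mov esi, 6: esi=6
after mov ecx, 12: ecx=12
after mov edx, 2: edx=2
after mov ebx, 2: ebx=2
after add esi, 1: esi=6+1=7
after or edx, ecx: edx=2|12=14
after xor edx, 3: edx=14^3=13
after imul ebx, 1: ebx=2*1=2
after xor ebx, 18: ebx=2^18=16
after xor esi, edx: esi=7^13=10
After step 11: ebx = 16.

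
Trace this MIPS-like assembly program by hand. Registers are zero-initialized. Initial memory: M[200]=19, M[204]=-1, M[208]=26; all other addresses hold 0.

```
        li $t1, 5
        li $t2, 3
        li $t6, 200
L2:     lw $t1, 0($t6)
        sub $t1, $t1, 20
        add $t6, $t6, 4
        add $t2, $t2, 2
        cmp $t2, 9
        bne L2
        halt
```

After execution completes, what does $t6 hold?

after li $t1, 5: $t1=5
after li $t2, 3: $t2=3
after li $t6, 200: $t6=200
after lw $t1, 0($t6): $t1=M[200]=19
after sub $t1, $t1, 20: $t1=19-20=-1
after add $t6, $t6, 4: $t6=200+4=204
after add $t2, $t2, 2: $t2=3+2=5
cmp $t2, 9  (cmp 5,9)
bne L2: taken
after lw $t1, 0($t6): $t1=M[204]=-1
after sub $t1, $t1, 20: $t1=(-1)-20=-21
after add $t6, $t6, 4: $t6=204+4=208
after add $t2, $t2, 2: $t2=5+2=7
cmp $t2, 9  (cmp 7,9)
bne L2: taken
after lw $t1, 0($t6): $t1=M[208]=26
after sub $t1, $t1, 20: $t1=26-20=6
after add $t6, $t6, 4: $t6=208+4=212
after add $t2, $t2, 2: $t2=7+2=9
cmp $t2, 9  (cmp 9,9)
bne L2: not taken
halt.

212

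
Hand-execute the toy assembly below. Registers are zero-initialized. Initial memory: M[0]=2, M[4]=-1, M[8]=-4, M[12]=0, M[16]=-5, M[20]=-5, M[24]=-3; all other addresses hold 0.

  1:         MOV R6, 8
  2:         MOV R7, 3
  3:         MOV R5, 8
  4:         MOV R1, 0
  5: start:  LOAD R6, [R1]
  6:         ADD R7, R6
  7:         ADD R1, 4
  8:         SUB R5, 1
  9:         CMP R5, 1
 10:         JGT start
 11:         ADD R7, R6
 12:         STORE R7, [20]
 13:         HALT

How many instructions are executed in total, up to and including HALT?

R6=8
R7=3
R5=8
R1=0
R6=M[0]=2
R7=3+2=5
R1=0+4=4
R5=8-1=7
CMP R5, 1  (cmp 7,1)
JGT start: taken
R6=M[4]=-1
R7=5+(-1)=4
R1=4+4=8
R5=7-1=6
CMP R5, 1  (cmp 6,1)
JGT start: taken
R6=M[8]=-4
R7=4+(-4)=0
R1=8+4=12
R5=6-1=5
CMP R5, 1  (cmp 5,1)
JGT start: taken
R6=M[12]=0
R7=0+0=0
R1=12+4=16
R5=5-1=4
CMP R5, 1  (cmp 4,1)
JGT start: taken
R6=M[16]=-5
R7=0+(-5)=-5
R1=16+4=20
R5=4-1=3
CMP R5, 1  (cmp 3,1)
JGT start: taken
R6=M[20]=-5
R7=(-5)+(-5)=-10
R1=20+4=24
R5=3-1=2
CMP R5, 1  (cmp 2,1)
JGT start: taken
R6=M[24]=-3
R7=(-10)+(-3)=-13
R1=24+4=28
R5=2-1=1
CMP R5, 1  (cmp 1,1)
JGT start: not taken
R7=(-13)+(-3)=-16
STORE R7, [20] → M[20]=-16
halt.
Total executed instructions: 49.

49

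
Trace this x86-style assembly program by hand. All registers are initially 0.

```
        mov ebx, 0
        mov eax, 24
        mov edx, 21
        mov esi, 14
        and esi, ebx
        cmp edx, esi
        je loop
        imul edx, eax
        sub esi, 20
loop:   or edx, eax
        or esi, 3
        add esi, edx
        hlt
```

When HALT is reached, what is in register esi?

487

mov ebx, 0 → ebx=0
mov eax, 24 → eax=24
mov edx, 21 → edx=21
mov esi, 14 → esi=14
and esi, ebx → esi=14&0=0
cmp edx, esi  (cmp 21,0)
je loop: not taken
imul edx, eax → edx=21*24=504
sub esi, 20 → esi=0-20=-20
or edx, eax → edx=504|24=504
or esi, 3 → esi=(-20)|3=-17
add esi, edx → esi=(-17)+504=487
halt.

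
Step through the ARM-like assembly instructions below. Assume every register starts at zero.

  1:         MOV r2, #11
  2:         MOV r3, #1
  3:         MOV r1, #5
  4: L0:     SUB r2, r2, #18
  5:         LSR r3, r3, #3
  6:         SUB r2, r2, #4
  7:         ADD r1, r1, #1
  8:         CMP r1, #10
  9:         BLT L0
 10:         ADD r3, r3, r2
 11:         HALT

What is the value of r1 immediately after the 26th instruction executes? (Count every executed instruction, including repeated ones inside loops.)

9

MOV r2, #11 → r2=11
MOV r3, #1 → r3=1
MOV r1, #5 → r1=5
SUB r2, r2, #18 → r2=11-18=-7
LSR r3, r3, #3 → r3=1>>3=0
SUB r2, r2, #4 → r2=(-7)-4=-11
ADD r1, r1, #1 → r1=5+1=6
CMP r1, #10  (cmp 6,10)
BLT L0: taken
SUB r2, r2, #18 → r2=(-11)-18=-29
LSR r3, r3, #3 → r3=0>>3=0
SUB r2, r2, #4 → r2=(-29)-4=-33
ADD r1, r1, #1 → r1=6+1=7
CMP r1, #10  (cmp 7,10)
BLT L0: taken
SUB r2, r2, #18 → r2=(-33)-18=-51
LSR r3, r3, #3 → r3=0>>3=0
SUB r2, r2, #4 → r2=(-51)-4=-55
ADD r1, r1, #1 → r1=7+1=8
CMP r1, #10  (cmp 8,10)
BLT L0: taken
SUB r2, r2, #18 → r2=(-55)-18=-73
LSR r3, r3, #3 → r3=0>>3=0
SUB r2, r2, #4 → r2=(-73)-4=-77
ADD r1, r1, #1 → r1=8+1=9
CMP r1, #10  (cmp 9,10)
After step 26: r1 = 9.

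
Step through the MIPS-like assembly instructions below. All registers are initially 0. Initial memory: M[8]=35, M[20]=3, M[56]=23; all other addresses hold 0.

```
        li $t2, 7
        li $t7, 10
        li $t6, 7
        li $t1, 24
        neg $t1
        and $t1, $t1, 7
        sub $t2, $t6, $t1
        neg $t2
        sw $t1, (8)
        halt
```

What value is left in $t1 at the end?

li $t2, 7 → $t2=7
li $t7, 10 → $t7=10
li $t6, 7 → $t6=7
li $t1, 24 → $t1=24
neg $t1 → $t1=-(24)=-24
and $t1, $t1, 7 → $t1=(-24)&7=0
sub $t2, $t6, $t1 → $t2=7-0=7
neg $t2 → $t2=-(7)=-7
sw $t1, (8) → M[8]=0
halt.

0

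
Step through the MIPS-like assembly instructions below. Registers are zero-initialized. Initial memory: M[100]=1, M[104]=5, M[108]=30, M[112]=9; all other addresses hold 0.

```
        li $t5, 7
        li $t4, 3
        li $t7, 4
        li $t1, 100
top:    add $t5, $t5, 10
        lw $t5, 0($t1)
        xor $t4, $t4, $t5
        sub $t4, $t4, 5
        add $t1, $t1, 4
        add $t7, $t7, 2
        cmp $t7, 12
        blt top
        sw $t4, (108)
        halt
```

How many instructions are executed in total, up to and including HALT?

after li $t5, 7: $t5=7
after li $t4, 3: $t4=3
after li $t7, 4: $t7=4
after li $t1, 100: $t1=100
after add $t5, $t5, 10: $t5=7+10=17
after lw $t5, 0($t1): $t5=M[100]=1
after xor $t4, $t4, $t5: $t4=3^1=2
after sub $t4, $t4, 5: $t4=2-5=-3
after add $t1, $t1, 4: $t1=100+4=104
after add $t7, $t7, 2: $t7=4+2=6
cmp $t7, 12  (cmp 6,12)
blt top: taken
after add $t5, $t5, 10: $t5=1+10=11
after lw $t5, 0($t1): $t5=M[104]=5
after xor $t4, $t4, $t5: $t4=(-3)^5=-8
after sub $t4, $t4, 5: $t4=(-8)-5=-13
after add $t1, $t1, 4: $t1=104+4=108
after add $t7, $t7, 2: $t7=6+2=8
cmp $t7, 12  (cmp 8,12)
blt top: taken
after add $t5, $t5, 10: $t5=5+10=15
after lw $t5, 0($t1): $t5=M[108]=30
after xor $t4, $t4, $t5: $t4=(-13)^30=-19
after sub $t4, $t4, 5: $t4=(-19)-5=-24
after add $t1, $t1, 4: $t1=108+4=112
after add $t7, $t7, 2: $t7=8+2=10
cmp $t7, 12  (cmp 10,12)
blt top: taken
after add $t5, $t5, 10: $t5=30+10=40
after lw $t5, 0($t1): $t5=M[112]=9
after xor $t4, $t4, $t5: $t4=(-24)^9=-31
after sub $t4, $t4, 5: $t4=(-31)-5=-36
after add $t1, $t1, 4: $t1=112+4=116
after add $t7, $t7, 2: $t7=10+2=12
cmp $t7, 12  (cmp 12,12)
blt top: not taken
sw $t4, (108) → M[108]=-36
halt.
Total executed instructions: 38.

38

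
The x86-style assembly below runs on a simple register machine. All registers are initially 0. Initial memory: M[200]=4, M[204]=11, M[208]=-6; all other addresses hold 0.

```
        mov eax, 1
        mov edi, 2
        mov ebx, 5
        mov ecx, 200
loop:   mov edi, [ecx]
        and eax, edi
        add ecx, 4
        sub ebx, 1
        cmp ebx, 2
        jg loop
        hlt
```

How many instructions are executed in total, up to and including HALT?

mov eax, 1 → eax=1
mov edi, 2 → edi=2
mov ebx, 5 → ebx=5
mov ecx, 200 → ecx=200
mov edi, [ecx] → edi=M[200]=4
and eax, edi → eax=1&4=0
add ecx, 4 → ecx=200+4=204
sub ebx, 1 → ebx=5-1=4
cmp ebx, 2  (cmp 4,2)
jg loop: taken
mov edi, [ecx] → edi=M[204]=11
and eax, edi → eax=0&11=0
add ecx, 4 → ecx=204+4=208
sub ebx, 1 → ebx=4-1=3
cmp ebx, 2  (cmp 3,2)
jg loop: taken
mov edi, [ecx] → edi=M[208]=-6
and eax, edi → eax=0&(-6)=0
add ecx, 4 → ecx=208+4=212
sub ebx, 1 → ebx=3-1=2
cmp ebx, 2  (cmp 2,2)
jg loop: not taken
halt.
Total executed instructions: 23.

23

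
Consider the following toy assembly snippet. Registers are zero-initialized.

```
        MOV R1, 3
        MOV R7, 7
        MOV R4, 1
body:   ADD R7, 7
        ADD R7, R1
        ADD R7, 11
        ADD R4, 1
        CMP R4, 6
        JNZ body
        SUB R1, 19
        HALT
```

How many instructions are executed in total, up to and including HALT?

R1=3
R7=7
R4=1
R7=7+7=14
R7=14+3=17
R7=17+11=28
R4=1+1=2
CMP R4, 6  (cmp 2,6)
JNZ body: taken
R7=28+7=35
R7=35+3=38
R7=38+11=49
R4=2+1=3
CMP R4, 6  (cmp 3,6)
JNZ body: taken
R7=49+7=56
R7=56+3=59
R7=59+11=70
R4=3+1=4
CMP R4, 6  (cmp 4,6)
JNZ body: taken
R7=70+7=77
R7=77+3=80
R7=80+11=91
R4=4+1=5
CMP R4, 6  (cmp 5,6)
JNZ body: taken
R7=91+7=98
R7=98+3=101
R7=101+11=112
R4=5+1=6
CMP R4, 6  (cmp 6,6)
JNZ body: not taken
R1=3-19=-16
halt.
Total executed instructions: 35.

35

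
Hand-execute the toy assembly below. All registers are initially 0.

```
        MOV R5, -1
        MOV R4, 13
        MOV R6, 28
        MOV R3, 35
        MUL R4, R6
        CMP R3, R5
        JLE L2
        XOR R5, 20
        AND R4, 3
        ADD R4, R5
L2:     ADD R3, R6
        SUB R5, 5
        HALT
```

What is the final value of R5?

-26

MOV R5, -1 → R5=-1
MOV R4, 13 → R4=13
MOV R6, 28 → R6=28
MOV R3, 35 → R3=35
MUL R4, R6 → R4=13*28=364
CMP R3, R5  (cmp 35,-1)
JLE L2: not taken
XOR R5, 20 → R5=(-1)^20=-21
AND R4, 3 → R4=364&3=0
ADD R4, R5 → R4=0+(-21)=-21
ADD R3, R6 → R3=35+28=63
SUB R5, 5 → R5=(-21)-5=-26
halt.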